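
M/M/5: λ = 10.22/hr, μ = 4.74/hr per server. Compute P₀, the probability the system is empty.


a = λ/μ = 10.22/4.74 = 2.1561; ρ = a/c = 0.4312
Σ_{k=0}^{4} a^k/k! (terms k=0..4) = 1.00000 + 2.15612 + 2.32442 + 1.67058 + 0.90049 = 8.05161
Tail: a^5/(5!(1−ρ)) = 46.59752/(120·0.5688) = 0.68272
P₀ = 1/(8.05161 + 0.68272) = 1/8.73432 = 0.114491

Final: 0.114491


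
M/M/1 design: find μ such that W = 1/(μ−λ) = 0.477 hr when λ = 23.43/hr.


W = 1/(μ−λ) ⇒ μ − λ = 1/W = 1/0.477 = 2.0964
μ = λ + 1/W = 23.43 + 2.0964 = 25.5264 per hr

Final: 25.5264 /hr


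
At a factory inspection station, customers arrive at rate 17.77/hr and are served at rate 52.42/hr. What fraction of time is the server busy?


ρ = λ/μ = 17.77/52.42 = 0.3390

Final: 0.3390


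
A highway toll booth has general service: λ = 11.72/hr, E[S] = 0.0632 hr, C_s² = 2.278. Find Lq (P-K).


ρ = λ·E[S] = 11.72·0.0632 = 0.7407
Lq = ρ²(1+C_s²)/(2(1−ρ)) = 0.5486·(1+2.278)/(2·0.2593)
= 0.5486·3.2780/0.5186 = 3.46795

Final: 3.46795


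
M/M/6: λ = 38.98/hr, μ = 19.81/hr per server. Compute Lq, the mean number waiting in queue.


a = λ/μ = 1.9677; ρ = a/6 = 0.3279
P₀ = 0.139592
Lq = P₀·a^c·ρ / (c!·(1−ρ)²) = 0.139592·58.04224·0.3279/(720·0.45165)
= 0.008171

Final: 0.008171


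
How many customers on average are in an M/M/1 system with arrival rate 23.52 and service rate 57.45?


ρ = λ/μ = 23.52/57.45 = 0.4094
L = ρ/(1−ρ) = 0.4094/(1 − 0.4094) = 0.4094/0.5906 = 0.6932

Final: 0.6932


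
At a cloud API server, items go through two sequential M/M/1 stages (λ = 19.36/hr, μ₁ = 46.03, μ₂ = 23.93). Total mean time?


Each node sees arrival rate λ = 19.36/hr (tandem ⇒ throughput preserved).
W₁ = 1/(μ₁−λ) = 1/(46.03−19.36) = 0.03750 hr
W₂ = 1/(μ₂−λ) = 1/(23.93−19.36) = 0.21882 hr
W_total = W₁ + W₂ = 0.03750 + 0.21882 = 0.25631 hr

Final: 0.25631 hr


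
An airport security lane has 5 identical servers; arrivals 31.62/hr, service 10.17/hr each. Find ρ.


ρ = λ/(cμ) = 31.62/(5·10.17) = 31.62/50.85 = 0.6218

Final: 0.6218


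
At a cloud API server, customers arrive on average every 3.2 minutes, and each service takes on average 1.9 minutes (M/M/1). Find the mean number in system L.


λ = 60/3.2 = 18.7500 /hr
μ = 60/1.9 = 31.5789 /hr
ρ = λ/μ = 18.7500/31.5789 = 0.5938
L = ρ/(1−ρ) = 0.5938/0.4062 = 1.4615

Final: 1.4615


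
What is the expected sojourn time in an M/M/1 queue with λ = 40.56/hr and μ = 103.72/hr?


W = 1/(μ−λ) = 1/(103.72 − 40.56) = 1/63.16 = 0.01583 hr

Final: 0.01583 hr


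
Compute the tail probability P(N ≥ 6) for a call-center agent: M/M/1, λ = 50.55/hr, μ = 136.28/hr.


ρ = 50.55/136.28 = 0.3709
P(N ≥ n) = ρ^n = 0.3709^6 = 0.002605

Final: 0.002605


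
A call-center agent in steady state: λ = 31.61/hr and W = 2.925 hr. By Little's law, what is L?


L = λW = 31.61·2.925 = 92.4592

Final: 92.4592


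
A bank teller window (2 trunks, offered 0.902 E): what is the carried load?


B(2,0.902) = 0.176196 (Erlang-B)
Carried load = a(1 − B) = 0.902·(1 − 0.176196) = 0.902·0.823804 = 0.7431 E

Final: 0.7431 Erlangs


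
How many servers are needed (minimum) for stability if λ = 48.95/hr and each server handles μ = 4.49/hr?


Stability requires cμ > λ ⇔ c > λ/μ.
λ/μ = 48.95/4.49 = 10.9020
Minimum integer c = ⌊10.9020⌋ + 1 = 11
Check: 11·4.49 = 49.39 > 48.95, while 10·4.49 = 44.90 ≤ 48.95

Final: 11 servers


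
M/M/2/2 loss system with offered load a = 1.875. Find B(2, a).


B(c,a) = (a^c/c!) / Σ_{k=0}^{c} a^k/k!
a^2/2! = 1.757812
Σ terms (k=0..2): 1.00000 + 1.87500 + 1.75781 = 4.632812
B = 1.757812/4.632812 = 0.379427

Final: 0.379427


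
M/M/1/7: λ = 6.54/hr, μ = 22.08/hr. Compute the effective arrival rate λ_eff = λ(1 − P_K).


ρ = 0.2962; P_K = (1−ρ)ρ^7/(1−ρ^8) = 0.0001408
λ_eff = λ(1 − P_K) = 6.54·(1 − 0.0001408) = 6.54·0.999859 = 6.5391 /hr

Final: 6.5391 /hr


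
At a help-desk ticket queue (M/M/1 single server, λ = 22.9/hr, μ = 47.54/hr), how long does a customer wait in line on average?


ρ = 22.9/47.54 = 0.4817
Wq = ρ/(μ−λ) = 0.4817/(47.54 − 22.9) = 0.4817/24.64 = 0.01955 hr

Final: 0.01955 hr


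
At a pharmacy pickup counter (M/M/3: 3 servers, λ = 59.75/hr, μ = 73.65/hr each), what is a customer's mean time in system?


a = 0.8113; ρ = 0.2704; P₀ = 0.442023
Lq = P₀·a^c·ρ/(c!(1−ρ)²) = 0.01998
Wq = Lq/λ = 0.01998/59.75 = 0.0003345 hr
W = Wq + 1/μ = 0.0003345 + 0.01358 = 0.01391 hr

Final: 0.01391 hr


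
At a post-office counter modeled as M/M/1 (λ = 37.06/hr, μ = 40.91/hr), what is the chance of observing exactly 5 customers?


ρ = 37.06/40.91 = 0.9059
P_n = (1−ρ)·ρ^n = (1 − 0.9059)·0.9059^5 = 0.09411·0.610070 = 0.057413

Final: 0.057413


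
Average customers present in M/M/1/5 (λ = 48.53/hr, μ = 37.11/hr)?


ρ = 48.53/37.11 = 1.3077
L = ρ[1 − (K+1)ρ^K + Kρ^(K+1)] / [(1−ρ)(1−ρ^(K+1))]
Numerator: 1.3077·(1 − 6·3.824694 + 5·5.001681) = 4.001984
Denominator: (-0.3077)·(-4.001681) = 1.231452
L = 4.001984/1.231452 = 3.2498

Final: 3.2498


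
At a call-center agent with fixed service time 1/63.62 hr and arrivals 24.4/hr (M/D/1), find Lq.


ρ = 24.4/63.62 = 0.3835
M/D/1: Lq = ρ²/(2(1−ρ)) = 0.1471/(2·0.6165) = 0.11930

Final: 0.11930


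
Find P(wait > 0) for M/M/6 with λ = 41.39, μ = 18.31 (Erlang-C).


a = λ/μ = 2.2605; ρ = a/6 = 0.3768
P₀ = 0.103974 (from M/M/c formula)
C(c,a) = [a^c/(c!(1−ρ))]·P₀ = [133.42662/(720·0.6232)]·0.103974
= 0.29734·0.103974 = 0.030915

Final: 0.030915


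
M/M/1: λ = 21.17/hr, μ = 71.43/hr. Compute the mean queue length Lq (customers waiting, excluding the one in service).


ρ = 21.17/71.43 = 0.2964
Lq = ρ²/(1−ρ) = 0.08784/0.7036 = 0.1248

Final: 0.1248


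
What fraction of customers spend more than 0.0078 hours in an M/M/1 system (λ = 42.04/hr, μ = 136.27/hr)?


W ~ Exponential(μ−λ) for M/M/1.
μ − λ = 136.27 − 42.04 = 94.2300
P(W > t) = e^{−(μ−λ)t} = e^{−0.7350} = 0.479508

Final: 0.479508


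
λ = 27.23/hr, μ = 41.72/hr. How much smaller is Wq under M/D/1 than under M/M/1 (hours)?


ρ = 27.23/41.72 = 0.6527
Wq(M/M/1) = ρ/(μ−λ) = 0.6527/14.49 = 0.04504 hr
Wq(M/D/1) = ρ/(2(μ−λ)) = 0.02252 hr
Savings = 0.04504 − 0.02252 = 0.02252 hr

Final: 0.02252 hr


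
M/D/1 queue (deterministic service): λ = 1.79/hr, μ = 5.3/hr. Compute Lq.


ρ = 1.79/5.3 = 0.3377
M/D/1: Lq = ρ²/(2(1−ρ)) = 0.1141/(2·0.6623) = 0.08612

Final: 0.08612


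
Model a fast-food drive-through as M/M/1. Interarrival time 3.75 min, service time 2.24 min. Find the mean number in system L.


λ = 60/3.75 = 16.0000 /hr
μ = 60/2.24 = 26.7857 /hr
ρ = λ/μ = 16.0000/26.7857 = 0.5973
L = ρ/(1−ρ) = 0.5973/0.4027 = 1.4834

Final: 1.4834


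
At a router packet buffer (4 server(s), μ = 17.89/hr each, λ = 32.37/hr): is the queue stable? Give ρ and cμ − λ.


Total capacity cμ = 4·17.89 = 71.56/hr
ρ = λ/(cμ) = 32.37/71.56 = 0.4523
Stable ⇔ ρ < 1: YES
Spare capacity = cμ − λ = 71.56 − 32.37 = 39.19/hr

Final: ρ = 0.4523; stable; margin = 39.19/hr


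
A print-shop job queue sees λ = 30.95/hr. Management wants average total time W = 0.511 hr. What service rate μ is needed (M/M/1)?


W = 1/(μ−λ) ⇒ μ − λ = 1/W = 1/0.511 = 1.9569
μ = λ + 1/W = 30.95 + 1.9569 = 32.9069 per hr

Final: 32.9069 /hr


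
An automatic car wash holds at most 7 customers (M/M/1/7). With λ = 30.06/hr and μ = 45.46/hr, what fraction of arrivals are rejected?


ρ = λ/μ = 30.06/45.46 = 0.6612
P_K = (1−ρ)ρ^K/(1−ρ^(K+1)) = (0.3388·0.055273)/(1 − 0.036549)
= 0.018724/0.963451 = 0.019435

Final: 0.019435


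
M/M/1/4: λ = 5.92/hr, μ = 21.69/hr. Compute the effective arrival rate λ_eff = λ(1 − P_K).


ρ = 0.2729; P_K = (1−ρ)ρ^4/(1−ρ^5) = 0.004041
λ_eff = λ(1 − P_K) = 5.92·(1 − 0.004041) = 5.92·0.995959 = 5.8961 /hr

Final: 5.8961 /hr


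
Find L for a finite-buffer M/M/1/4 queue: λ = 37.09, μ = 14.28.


ρ = 37.09/14.28 = 2.5973
L = ρ[1 − (K+1)ρ^K + Kρ^(K+1)] / [(1−ρ)(1−ρ^(K+1))]
Numerator: 2.5973·(1 − 5·45.510804 + 4·118.206982) = 639.656816
Denominator: (-1.5973)·(-117.206982) = 187.219276
L = 639.656816/187.219276 = 3.4166

Final: 3.4166


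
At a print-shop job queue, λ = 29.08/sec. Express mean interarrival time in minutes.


Mean interarrival time = 1/λ = 1/29.08 second = 0.03439 second
In minutes: 0.03439 × 0.0166667 = 0.0005731 min

Final: 0.0005731 min


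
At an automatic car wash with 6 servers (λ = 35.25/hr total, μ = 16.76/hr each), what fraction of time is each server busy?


ρ = λ/(cμ) = 35.25/(6·16.76) = 35.25/100.56 = 0.3505

Final: 0.3505


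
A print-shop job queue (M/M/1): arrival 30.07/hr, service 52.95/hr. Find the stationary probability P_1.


ρ = 30.07/52.95 = 0.5679
P_n = (1−ρ)·ρ^n = (1 − 0.5679)·0.5679^1 = 0.4321·0.567894 = 0.245390

Final: 0.245390


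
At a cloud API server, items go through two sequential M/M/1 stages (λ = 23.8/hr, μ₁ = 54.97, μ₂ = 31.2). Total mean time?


Each node sees arrival rate λ = 23.8/hr (tandem ⇒ throughput preserved).
W₁ = 1/(μ₁−λ) = 1/(54.97−23.8) = 0.03208 hr
W₂ = 1/(μ₂−λ) = 1/(31.2−23.8) = 0.13514 hr
W_total = W₁ + W₂ = 0.03208 + 0.13514 = 0.16722 hr

Final: 0.16722 hr


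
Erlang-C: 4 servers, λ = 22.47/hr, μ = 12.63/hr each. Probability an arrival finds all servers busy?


a = λ/μ = 1.7791; ρ = a/4 = 0.4448
P₀ = 0.165233 (from M/M/c formula)
C(c,a) = [a^c/(c!(1−ρ))]·P₀ = [10.01841/(24·0.5552)]·0.165233
= 0.75183·0.165233 = 0.124227

Final: 0.124227


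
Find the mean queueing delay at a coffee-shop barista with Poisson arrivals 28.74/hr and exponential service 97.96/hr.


ρ = 28.74/97.96 = 0.2934
Wq = ρ/(μ−λ) = 0.2934/(97.96 − 28.74) = 0.2934/69.22 = 0.004238 hr

Final: 0.004238 hr


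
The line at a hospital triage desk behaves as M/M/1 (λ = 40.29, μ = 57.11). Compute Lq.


ρ = 40.29/57.11 = 0.7055
Lq = ρ²/(1−ρ) = 0.4977/0.2945 = 1.6899

Final: 1.6899


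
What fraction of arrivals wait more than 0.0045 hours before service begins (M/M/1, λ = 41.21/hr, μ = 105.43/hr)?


ρ = 41.21/105.43 = 0.3909
P(Wq > t) = ρ·e^{−(μ−λ)t} = 0.3909·e^{−0.2890}
= 0.3909·0.749020 = 0.292773

Final: 0.292773


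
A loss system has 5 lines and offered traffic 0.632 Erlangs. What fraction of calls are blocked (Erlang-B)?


B(c,a) = (a^c/c!) / Σ_{k=0}^{c} a^k/k!
a^5/5! = 0.0008402
Σ terms (k=0..5): 1.00000 + 0.63200 + 0.19971 + 0.04207 + 0.006647 + 0.0008402 = 1.881272
B = 0.0008402/1.881272 = 0.0004466

Final: 0.0004466


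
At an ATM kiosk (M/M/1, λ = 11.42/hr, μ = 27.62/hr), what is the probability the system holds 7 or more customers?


ρ = 11.42/27.62 = 0.4135
P(N ≥ n) = ρ^n = 0.4135^7 = 0.002066

Final: 0.002066


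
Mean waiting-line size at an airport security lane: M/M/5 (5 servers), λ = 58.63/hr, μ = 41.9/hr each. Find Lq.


a = λ/μ = 1.3993; ρ = a/5 = 0.2799
P₀ = 0.246504
Lq = P₀·a^c·ρ / (c!·(1−ρ)²) = 0.246504·5.36450·0.2799/(120·0.51861)
= 0.005947

Final: 0.005947


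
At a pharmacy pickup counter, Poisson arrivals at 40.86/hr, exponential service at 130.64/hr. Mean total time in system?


W = 1/(μ−λ) = 1/(130.64 − 40.86) = 1/89.78 = 0.01114 hr

Final: 0.01114 hr


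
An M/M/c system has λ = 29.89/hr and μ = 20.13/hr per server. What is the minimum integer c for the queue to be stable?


Stability requires cμ > λ ⇔ c > λ/μ.
λ/μ = 29.89/20.13 = 1.4848
Minimum integer c = ⌊1.4848⌋ + 1 = 2
Check: 2·20.13 = 40.26 > 29.89, while 1·20.13 = 20.13 ≤ 29.89

Final: 2 servers


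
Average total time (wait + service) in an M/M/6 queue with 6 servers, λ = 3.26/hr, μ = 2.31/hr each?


a = 1.4113; ρ = 0.2352; P₀ = 0.243795
Lq = P₀·a^c·ρ/(c!(1−ρ)²) = 0.001076
Wq = Lq/λ = 0.001076/3.26 = 0.0003300 hr
W = Wq + 1/μ = 0.0003300 + 0.43290 = 0.43323 hr

Final: 0.43323 hr


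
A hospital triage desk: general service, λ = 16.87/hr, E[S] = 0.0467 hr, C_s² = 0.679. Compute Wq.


ρ = λ·E[S] = 16.87·0.0467 = 0.7878
E[S²] = E[S]²(1+C_s²) = 0.0467²·(1+0.679) = 0.003662
Wq = λ·E[S²]/(2(1−ρ)) = 16.87·0.003662/(2·0.2122) = 0.14557 hr

Final: 0.14557 hr


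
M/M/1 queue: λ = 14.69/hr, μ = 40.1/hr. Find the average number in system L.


ρ = λ/μ = 14.69/40.1 = 0.3663
L = ρ/(1−ρ) = 0.3663/(1 − 0.3663) = 0.3663/0.6337 = 0.5781

Final: 0.5781


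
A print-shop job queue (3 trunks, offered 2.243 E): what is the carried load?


B(3,2.243) = 0.246197 (Erlang-B)
Carried load = a(1 − B) = 2.243·(1 − 0.246197) = 2.243·0.753803 = 1.6908 E

Final: 1.6908 Erlangs


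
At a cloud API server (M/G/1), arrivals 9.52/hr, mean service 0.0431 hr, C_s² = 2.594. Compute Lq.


ρ = λ·E[S] = 9.52·0.0431 = 0.4103
Lq = ρ²(1+C_s²)/(2(1−ρ)) = 0.1684·(1+2.594)/(2·0.5897)
= 0.1684·3.5940/1.1794 = 0.51304

Final: 0.51304


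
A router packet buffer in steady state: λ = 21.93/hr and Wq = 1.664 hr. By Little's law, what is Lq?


Lq = λWq = 21.93·1.664 = 36.4915

Final: 36.4915


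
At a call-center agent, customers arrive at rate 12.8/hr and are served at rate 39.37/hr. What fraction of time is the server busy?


ρ = λ/μ = 12.8/39.37 = 0.3251

Final: 0.3251


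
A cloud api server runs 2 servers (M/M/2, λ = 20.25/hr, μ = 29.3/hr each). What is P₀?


a = λ/μ = 20.25/29.3 = 0.6911; ρ = a/c = 0.3456
Σ_{k=0}^{1} a^k/k! (terms k=0..1) = 1.00000 + 0.69113 = 1.69113
Tail: a^2/(2!(1−ρ)) = 0.47766/(2·0.6544) = 0.36494
P₀ = 1/(1.69113 + 0.36494) = 1/2.05606 = 0.486367

Final: 0.486367


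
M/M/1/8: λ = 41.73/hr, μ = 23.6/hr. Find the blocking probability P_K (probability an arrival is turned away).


ρ = λ/μ = 41.73/23.6 = 1.7682
P_K = (1−ρ)ρ^K/(1−ρ^(K+1)) = (-0.7682·95.563281)/(1 − 168.976938)
= -73.413656/-167.976938 = 0.437046

Final: 0.437046


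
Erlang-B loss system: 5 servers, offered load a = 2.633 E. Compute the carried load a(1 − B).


B(5,2.633) = 0.079899 (Erlang-B)
Carried load = a(1 − B) = 2.633·(1 − 0.079899) = 2.633·0.920101 = 2.4226 E

Final: 2.4226 Erlangs


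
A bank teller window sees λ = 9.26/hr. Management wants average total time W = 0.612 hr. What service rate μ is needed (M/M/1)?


W = 1/(μ−λ) ⇒ μ − λ = 1/W = 1/0.612 = 1.6340
μ = λ + 1/W = 9.26 + 1.6340 = 10.8940 per hr

Final: 10.8940 /hr


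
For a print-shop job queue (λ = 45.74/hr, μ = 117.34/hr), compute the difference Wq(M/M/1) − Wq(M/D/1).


ρ = 45.74/117.34 = 0.3898
Wq(M/M/1) = ρ/(μ−λ) = 0.3898/71.60 = 0.005444 hr
Wq(M/D/1) = ρ/(2(μ−λ)) = 0.002722 hr
Savings = 0.005444 − 0.002722 = 0.002722 hr

Final: 0.002722 hr


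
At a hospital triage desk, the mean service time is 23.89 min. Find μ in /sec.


μ = 1/(service time) in consistent units.
1 second = 0.0166667 min, so μ = 0.0166667/23.89 = 0.0006976 per second

Final: 0.0006976 /sec


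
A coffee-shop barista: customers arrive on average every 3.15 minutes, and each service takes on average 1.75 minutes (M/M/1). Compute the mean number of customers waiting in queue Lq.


λ = 60/3.15 = 19.0476 /hr
μ = 60/1.75 = 34.2857 /hr
ρ = λ/μ = 19.0476/34.2857 = 0.5556
Lq = ρ²/(1−ρ) = 0.3086/0.4444 = 0.6944

Final: 0.6944


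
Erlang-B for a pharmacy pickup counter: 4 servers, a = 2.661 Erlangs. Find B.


B(c,a) = (a^c/c!) / Σ_{k=0}^{c} a^k/k!
a^4/4! = 2.089143
Σ terms (k=0..4): 1.00000 + 2.66100 + 3.54046 + 3.14039 + 2.08914 = 12.430992
B = 2.089143/12.430992 = 0.168059

Final: 0.168059


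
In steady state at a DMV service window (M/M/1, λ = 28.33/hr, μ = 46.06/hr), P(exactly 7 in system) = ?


ρ = 28.33/46.06 = 0.6151
P_n = (1−ρ)·ρ^n = (1 − 0.6151)·0.6151^7 = 0.3849·0.033301 = 0.012819

Final: 0.012819


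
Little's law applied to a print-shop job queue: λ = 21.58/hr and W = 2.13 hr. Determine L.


L = λW = 21.58·2.13 = 45.9654

Final: 45.9654


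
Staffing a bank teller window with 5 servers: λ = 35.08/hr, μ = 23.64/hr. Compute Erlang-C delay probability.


a = λ/μ = 1.4839; ρ = a/5 = 0.2968
P₀ = 0.226405 (from M/M/c formula)
C(c,a) = [a^c/(c!(1−ρ))]·P₀ = [7.19549/(120·0.7032)]·0.226405
= 0.08527·0.226405 = 0.019305

Final: 0.019305


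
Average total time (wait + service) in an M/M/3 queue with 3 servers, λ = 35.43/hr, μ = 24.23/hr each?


a = 1.4622; ρ = 0.4874; P₀ = 0.219883
Lq = P₀·a^c·ρ/(c!(1−ρ)²) = 0.21255
Wq = Lq/λ = 0.21255/35.43 = 0.005999 hr
W = Wq + 1/μ = 0.005999 + 0.04127 = 0.04727 hr

Final: 0.04727 hr


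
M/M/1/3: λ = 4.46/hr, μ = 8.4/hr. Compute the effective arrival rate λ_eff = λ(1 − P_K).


ρ = 0.5310; P_K = (1−ρ)ρ^3/(1−ρ^4) = 0.076269
λ_eff = λ(1 − P_K) = 4.46·(1 − 0.076269) = 4.46·0.923731 = 4.1198 /hr

Final: 4.1198 /hr


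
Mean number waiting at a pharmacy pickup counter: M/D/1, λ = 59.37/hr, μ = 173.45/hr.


ρ = 59.37/173.45 = 0.3423
M/D/1: Lq = ρ²/(2(1−ρ)) = 0.1172/(2·0.6577) = 0.08907

Final: 0.08907


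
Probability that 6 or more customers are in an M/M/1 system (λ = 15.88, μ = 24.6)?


ρ = 15.88/24.6 = 0.6455
P(N ≥ n) = ρ^n = 0.6455^6 = 0.072359

Final: 0.072359


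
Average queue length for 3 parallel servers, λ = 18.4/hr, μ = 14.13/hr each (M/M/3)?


a = λ/μ = 1.3022; ρ = a/3 = 0.4341
P₀ = 0.263134
Lq = P₀·a^c·ρ / (c!·(1−ρ)²) = 0.263134·2.20814·0.4341/(6·0.32028)
= 0.13124

Final: 0.13124


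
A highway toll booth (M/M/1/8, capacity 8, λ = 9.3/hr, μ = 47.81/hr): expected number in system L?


ρ = 9.3/47.81 = 0.1945
L = ρ[1 − (K+1)ρ^K + Kρ^(K+1)] / [(1−ρ)(1−ρ^(K+1))]
Numerator: 0.1945·(1 − 9·0.000002050 + 8·0.0000003987) = 0.194517
Denominator: (0.8055)·(1.000000) = 0.805480
L = 0.194517/0.805480 = 0.2415

Final: 0.2415


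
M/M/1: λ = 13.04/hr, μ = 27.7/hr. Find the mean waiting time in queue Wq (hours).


ρ = 13.04/27.7 = 0.4708
Wq = ρ/(μ−λ) = 0.4708/(27.7 − 13.04) = 0.4708/14.66 = 0.03211 hr

Final: 0.03211 hr


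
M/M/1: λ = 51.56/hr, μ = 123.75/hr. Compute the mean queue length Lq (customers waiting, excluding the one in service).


ρ = 51.56/123.75 = 0.4166
Lq = ρ²/(1−ρ) = 0.1736/0.5834 = 0.2976

Final: 0.2976


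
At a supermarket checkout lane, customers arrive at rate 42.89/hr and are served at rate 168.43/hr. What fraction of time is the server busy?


ρ = λ/μ = 42.89/168.43 = 0.2546

Final: 0.2546


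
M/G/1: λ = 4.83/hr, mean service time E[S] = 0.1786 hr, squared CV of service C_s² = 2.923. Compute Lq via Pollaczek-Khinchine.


ρ = λ·E[S] = 4.83·0.1786 = 0.8626
Lq = ρ²(1+C_s²)/(2(1−ρ)) = 0.7441·(1+2.923)/(2·0.1374)
= 0.7441·3.9230/0.2747 = 10.62622

Final: 10.62622


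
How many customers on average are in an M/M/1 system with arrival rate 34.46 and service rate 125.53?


ρ = λ/μ = 34.46/125.53 = 0.2745
L = ρ/(1−ρ) = 0.2745/(1 − 0.2745) = 0.2745/0.7255 = 0.3784

Final: 0.3784


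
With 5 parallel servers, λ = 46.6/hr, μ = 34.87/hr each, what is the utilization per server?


ρ = λ/(cμ) = 46.6/(5·34.87) = 46.6/174.35 = 0.2673

Final: 0.2673


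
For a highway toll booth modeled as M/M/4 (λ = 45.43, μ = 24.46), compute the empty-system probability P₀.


a = λ/μ = 45.43/24.46 = 1.8573; ρ = a/c = 0.4643
Σ_{k=0}^{3} a^k/k! (terms k=0..3) = 1.00000 + 1.85732 + 1.72482 + 1.06784 = 5.64998
Tail: a^4/(4!(1−ρ)) = 11.89995/(24·0.5357) = 0.92563
P₀ = 1/(5.64998 + 0.92563) = 1/6.57560 = 0.152077

Final: 0.152077


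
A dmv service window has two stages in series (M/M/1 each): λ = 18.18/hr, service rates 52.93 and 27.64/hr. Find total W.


Each node sees arrival rate λ = 18.18/hr (tandem ⇒ throughput preserved).
W₁ = 1/(μ₁−λ) = 1/(52.93−18.18) = 0.02878 hr
W₂ = 1/(μ₂−λ) = 1/(27.64−18.18) = 0.10571 hr
W_total = W₁ + W₂ = 0.02878 + 0.10571 = 0.13449 hr

Final: 0.13449 hr


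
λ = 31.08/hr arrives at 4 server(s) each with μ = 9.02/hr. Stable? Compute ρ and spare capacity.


Total capacity cμ = 4·9.02 = 36.08/hr
ρ = λ/(cμ) = 31.08/36.08 = 0.8614
Stable ⇔ ρ < 1: YES
Spare capacity = cμ − λ = 36.08 − 31.08 = 5.00/hr

Final: ρ = 0.8614; stable; margin = 5.00/hr


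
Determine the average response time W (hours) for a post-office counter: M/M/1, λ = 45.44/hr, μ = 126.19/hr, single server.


W = 1/(μ−λ) = 1/(126.19 − 45.44) = 1/80.75 = 0.01238 hr

Final: 0.01238 hr


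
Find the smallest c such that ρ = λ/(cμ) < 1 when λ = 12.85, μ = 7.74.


Stability requires cμ > λ ⇔ c > λ/μ.
λ/μ = 12.85/7.74 = 1.6602
Minimum integer c = ⌊1.6602⌋ + 1 = 2
Check: 2·7.74 = 15.48 > 12.85, while 1·7.74 = 7.74 ≤ 12.85

Final: 2 servers


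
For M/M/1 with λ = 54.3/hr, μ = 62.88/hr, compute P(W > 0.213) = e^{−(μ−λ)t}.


W ~ Exponential(μ−λ) for M/M/1.
μ − λ = 62.88 − 54.3 = 8.5800
P(W > t) = e^{−(μ−λ)t} = e^{−1.8275} = 0.160809

Final: 0.160809


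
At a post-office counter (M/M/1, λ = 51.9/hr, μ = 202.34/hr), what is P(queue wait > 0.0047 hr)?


ρ = 51.9/202.34 = 0.2565
P(Wq > t) = ρ·e^{−(μ−λ)t} = 0.2565·e^{−0.7071}
= 0.2565·0.493088 = 0.126477

Final: 0.126477


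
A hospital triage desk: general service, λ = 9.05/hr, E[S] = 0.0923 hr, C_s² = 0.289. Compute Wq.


ρ = λ·E[S] = 9.05·0.0923 = 0.8353
E[S²] = E[S]²(1+C_s²) = 0.0923²·(1+0.289) = 0.010981
Wq = λ·E[S²]/(2(1−ρ)) = 9.05·0.010981/(2·0.1647) = 0.30173 hr

Final: 0.30173 hr


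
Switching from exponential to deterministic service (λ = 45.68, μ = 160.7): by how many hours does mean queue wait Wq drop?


ρ = 45.68/160.7 = 0.2843
Wq(M/M/1) = ρ/(μ−λ) = 0.2843/115.02 = 0.002471 hr
Wq(M/D/1) = ρ/(2(μ−λ)) = 0.001236 hr
Savings = 0.002471 − 0.001236 = 0.001236 hr

Final: 0.001236 hr


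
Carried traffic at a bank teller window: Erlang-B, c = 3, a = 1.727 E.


B(3,1.727) = 0.169099 (Erlang-B)
Carried load = a(1 − B) = 1.727·(1 − 0.169099) = 1.727·0.830901 = 1.4350 E

Final: 1.4350 Erlangs


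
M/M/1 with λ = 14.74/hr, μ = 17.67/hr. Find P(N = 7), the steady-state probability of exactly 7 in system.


ρ = 14.74/17.67 = 0.8342
P_n = (1−ρ)·ρ^n = (1 − 0.8342)·0.8342^7 = 0.1658·0.281078 = 0.046608

Final: 0.046608


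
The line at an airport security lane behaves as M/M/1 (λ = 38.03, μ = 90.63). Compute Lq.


ρ = 38.03/90.63 = 0.4196
Lq = ρ²/(1−ρ) = 0.1761/0.5804 = 0.3034

Final: 0.3034


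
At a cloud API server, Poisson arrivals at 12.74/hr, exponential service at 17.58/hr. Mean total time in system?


W = 1/(μ−λ) = 1/(17.58 − 12.74) = 1/4.84 = 0.2066 hr

Final: 0.2066 hr


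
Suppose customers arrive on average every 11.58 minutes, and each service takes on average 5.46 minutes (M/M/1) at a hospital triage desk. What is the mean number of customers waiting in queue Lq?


λ = 60/11.58 = 5.1813 /hr
μ = 60/5.46 = 10.9890 /hr
ρ = λ/μ = 5.1813/10.9890 = 0.4715
Lq = ρ²/(1−ρ) = 0.2223/0.5285 = 0.4207

Final: 0.4207


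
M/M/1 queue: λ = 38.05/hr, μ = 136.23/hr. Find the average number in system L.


ρ = λ/μ = 38.05/136.23 = 0.2793
L = ρ/(1−ρ) = 0.2793/(1 − 0.2793) = 0.2793/0.7207 = 0.3876

Final: 0.3876


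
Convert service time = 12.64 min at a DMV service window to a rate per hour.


μ = 1/(service time) in consistent units.
1 hour = 60 min, so μ = 60/12.64 = 4.7468 per hour

Final: 4.7468 /hr


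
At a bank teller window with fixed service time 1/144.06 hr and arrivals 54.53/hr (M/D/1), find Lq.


ρ = 54.53/144.06 = 0.3785
M/D/1: Lq = ρ²/(2(1−ρ)) = 0.1433/(2·0.6215) = 0.11527

Final: 0.11527


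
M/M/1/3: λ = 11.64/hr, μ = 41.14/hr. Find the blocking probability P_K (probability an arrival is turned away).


ρ = λ/μ = 11.64/41.14 = 0.2829
P_K = (1−ρ)ρ^K/(1−ρ^(K+1)) = (0.7171·0.022650)/(1 − 0.006408)
= 0.016241/0.993592 = 0.016346

Final: 0.016346


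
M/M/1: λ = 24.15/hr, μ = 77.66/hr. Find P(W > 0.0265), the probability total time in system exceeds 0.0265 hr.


W ~ Exponential(μ−λ) for M/M/1.
μ − λ = 77.66 − 24.15 = 53.5100
P(W > t) = e^{−(μ−λ)t} = e^{−1.4180} = 0.242194

Final: 0.242194


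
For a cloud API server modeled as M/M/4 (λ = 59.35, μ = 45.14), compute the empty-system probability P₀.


a = λ/μ = 59.35/45.14 = 1.3148; ρ = a/c = 0.3287
Σ_{k=0}^{3} a^k/k! (terms k=0..3) = 1.00000 + 1.31480 + 0.86435 + 0.37881 = 3.55796
Tail: a^4/(4!(1−ρ)) = 2.98839/(24·0.6713) = 0.18548
P₀ = 1/(3.55796 + 0.18548) = 1/3.74344 = 0.267134

Final: 0.267134


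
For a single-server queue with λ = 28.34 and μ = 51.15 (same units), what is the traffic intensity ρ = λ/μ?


ρ = λ/μ = 28.34/51.15 = 0.5541

Final: 0.5541


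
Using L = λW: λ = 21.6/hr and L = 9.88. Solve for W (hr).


W = L/λ = 9.88/21.6 = 0.4574 hr

Final: 0.4574 hr


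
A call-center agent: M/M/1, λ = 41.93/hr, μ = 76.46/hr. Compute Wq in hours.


ρ = 41.93/76.46 = 0.5484
Wq = ρ/(μ−λ) = 0.5484/(76.46 − 41.93) = 0.5484/34.53 = 0.01588 hr

Final: 0.01588 hr


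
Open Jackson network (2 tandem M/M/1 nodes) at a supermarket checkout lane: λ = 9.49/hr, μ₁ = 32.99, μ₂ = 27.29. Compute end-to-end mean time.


Each node sees arrival rate λ = 9.49/hr (tandem ⇒ throughput preserved).
W₁ = 1/(μ₁−λ) = 1/(32.99−9.49) = 0.04255 hr
W₂ = 1/(μ₂−λ) = 1/(27.29−9.49) = 0.05618 hr
W_total = W₁ + W₂ = 0.04255 + 0.05618 = 0.09873 hr

Final: 0.09873 hr


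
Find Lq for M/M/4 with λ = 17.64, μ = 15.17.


a = λ/μ = 1.1628; ρ = a/4 = 0.2907
P₀ = 0.311686
Lq = P₀·a^c·ρ / (c!·(1−ρ)²) = 0.311686·1.82832·0.2907/(24·0.50310)
= 0.01372

Final: 0.01372


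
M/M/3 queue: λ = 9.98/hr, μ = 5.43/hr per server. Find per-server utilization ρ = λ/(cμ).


ρ = λ/(cμ) = 9.98/(3·5.43) = 9.98/16.29 = 0.6126

Final: 0.6126


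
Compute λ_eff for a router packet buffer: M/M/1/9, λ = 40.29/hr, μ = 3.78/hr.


ρ = 10.6587; P_K = (1−ρ)ρ^9/(1−ρ^10) = 0.906180
λ_eff = λ(1 − P_K) = 40.29·(1 − 0.906180) = 40.29·0.093820 = 3.7800 /hr

Final: 3.7800 /hr


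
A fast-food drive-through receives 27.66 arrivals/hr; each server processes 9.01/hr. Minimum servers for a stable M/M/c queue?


Stability requires cμ > λ ⇔ c > λ/μ.
λ/μ = 27.66/9.01 = 3.0699
Minimum integer c = ⌊3.0699⌋ + 1 = 4
Check: 4·9.01 = 36.04 > 27.66, while 3·9.01 = 27.03 ≤ 27.66

Final: 4 servers


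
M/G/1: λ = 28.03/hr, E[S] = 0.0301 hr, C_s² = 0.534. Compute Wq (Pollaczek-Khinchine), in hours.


ρ = λ·E[S] = 28.03·0.0301 = 0.8437
E[S²] = E[S]²(1+C_s²) = 0.0301²·(1+0.534) = 0.001390
Wq = λ·E[S²]/(2(1−ρ)) = 28.03·0.001390/(2·0.1563) = 0.12462 hr

Final: 0.12462 hr


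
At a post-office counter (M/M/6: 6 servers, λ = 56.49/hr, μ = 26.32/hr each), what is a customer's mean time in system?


a = 2.1463; ρ = 0.3577; P₀ = 0.116653
Lq = P₀·a^c·ρ/(c!(1−ρ)²) = 0.01373
Wq = Lq/λ = 0.01373/56.49 = 0.0002431 hr
W = Wq + 1/μ = 0.0002431 + 0.03799 = 0.03824 hr

Final: 0.03824 hr


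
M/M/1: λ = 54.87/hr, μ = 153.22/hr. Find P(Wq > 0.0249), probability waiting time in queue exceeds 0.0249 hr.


ρ = 54.87/153.22 = 0.3581
P(Wq > t) = ρ·e^{−(μ−λ)t} = 0.3581·e^{−2.4489}
= 0.3581·0.086387 = 0.030936

Final: 0.030936


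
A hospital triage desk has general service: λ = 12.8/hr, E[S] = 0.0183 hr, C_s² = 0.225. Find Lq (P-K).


ρ = λ·E[S] = 12.8·0.0183 = 0.2342
Lq = ρ²(1+C_s²)/(2(1−ρ)) = 0.05487·(1+0.225)/(2·0.7658)
= 0.05487·1.2250/1.5315 = 0.04389

Final: 0.04389


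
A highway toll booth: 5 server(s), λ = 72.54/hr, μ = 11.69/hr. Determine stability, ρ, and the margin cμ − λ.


Total capacity cμ = 5·11.69 = 58.45/hr
ρ = λ/(cμ) = 72.54/58.45 = 1.2411
Stable ⇔ ρ < 1: NO
Spare capacity = cμ − λ = 58.45 − 72.54 = -14.09/hr

Final: ρ = 1.2411; unstable; margin = -14.09/hr


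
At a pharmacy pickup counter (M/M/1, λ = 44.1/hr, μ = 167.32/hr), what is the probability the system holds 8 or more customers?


ρ = 44.1/167.32 = 0.2636
P(N ≥ n) = ρ^n = 0.2636^8 = 0.00002329

Final: 0.00002329


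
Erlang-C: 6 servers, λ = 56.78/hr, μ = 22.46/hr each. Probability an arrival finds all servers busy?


a = λ/μ = 2.5280; ρ = a/6 = 0.4213
P₀ = 0.079332 (from M/M/c formula)
C(c,a) = [a^c/(c!(1−ρ))]·P₀ = [261.04406/(720·0.5787)]·0.079332
= 0.62655·0.079332 = 0.049706

Final: 0.049706


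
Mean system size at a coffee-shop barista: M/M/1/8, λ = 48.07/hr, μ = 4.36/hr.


ρ = 48.07/4.36 = 11.0252
L = ρ[1 − (K+1)ρ^K + Kρ^(K+1)] / [(1−ρ)(1−ρ^(K+1))]
Numerator: 11.0252·(1 − 9·218323790.503665 + 8·2407069864.566786) = 190644349926.667999
Denominator: (-10.0252)·(-2407069863.566786) = 24131427462.500961
L = 190644349926.667999/24131427462.500961 = 7.9003

Final: 7.9003


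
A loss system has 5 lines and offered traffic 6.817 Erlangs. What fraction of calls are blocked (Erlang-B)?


B(c,a) = (a^c/c!) / Σ_{k=0}^{c} a^k/k!
a^5/5! = 122.683236
Σ terms (k=0..5): 1.00000 + 6.81700 + 23.23574 + 52.79936 + 89.98330 + 122.68324 = 296.518641
B = 122.683236/296.518641 = 0.413745

Final: 0.413745


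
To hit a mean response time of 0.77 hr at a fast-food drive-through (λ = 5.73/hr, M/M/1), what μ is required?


W = 1/(μ−λ) ⇒ μ − λ = 1/W = 1/0.77 = 1.2987
μ = λ + 1/W = 5.73 + 1.2987 = 7.0287 per hr

Final: 7.0287 /hr


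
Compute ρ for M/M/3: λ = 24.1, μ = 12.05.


ρ = λ/(cμ) = 24.1/(3·12.05) = 24.1/36.15 = 0.6667

Final: 0.6667


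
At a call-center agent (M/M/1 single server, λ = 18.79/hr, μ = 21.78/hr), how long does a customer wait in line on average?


ρ = 18.79/21.78 = 0.8627
Wq = ρ/(μ−λ) = 0.8627/(21.78 − 18.79) = 0.8627/2.99 = 0.2885 hr

Final: 0.2885 hr


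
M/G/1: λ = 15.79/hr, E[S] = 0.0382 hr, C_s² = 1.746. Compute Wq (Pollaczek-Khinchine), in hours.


ρ = λ·E[S] = 15.79·0.0382 = 0.6032
E[S²] = E[S]²(1+C_s²) = 0.0382²·(1+1.746) = 0.004007
Wq = λ·E[S²]/(2(1−ρ)) = 15.79·0.004007/(2·0.3968) = 0.07972 hr

Final: 0.07972 hr


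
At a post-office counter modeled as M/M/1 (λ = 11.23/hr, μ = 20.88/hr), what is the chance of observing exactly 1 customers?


ρ = 11.23/20.88 = 0.5378
P_n = (1−ρ)·ρ^n = (1 − 0.5378)·0.5378^1 = 0.4622·0.537835 = 0.248568

Final: 0.248568


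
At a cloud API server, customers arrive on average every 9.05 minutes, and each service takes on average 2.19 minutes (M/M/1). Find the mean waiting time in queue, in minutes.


λ = 60/9.05 = 6.6298 /hr
μ = 60/2.19 = 27.3973 /hr
ρ = λ/μ = 6.6298/27.3973 = 0.2420
Wq = ρ/(μ−λ) = 0.2420/(27.3973−6.6298) = 0.01165 hr
In minutes: 0.01165·60 = 0.6991 min

Final: 0.6991 min


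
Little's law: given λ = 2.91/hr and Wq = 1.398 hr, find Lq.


Lq = λWq = 2.91·1.398 = 4.0682

Final: 4.0682


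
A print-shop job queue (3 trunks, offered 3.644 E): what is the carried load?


B(3,3.644) = 0.416820 (Erlang-B)
Carried load = a(1 − B) = 3.644·(1 − 0.416820) = 3.644·0.583180 = 2.1251 E

Final: 2.1251 Erlangs


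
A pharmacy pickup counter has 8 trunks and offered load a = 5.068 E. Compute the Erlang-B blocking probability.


B(c,a) = (a^c/c!) / Σ_{k=0}^{c} a^k/k!
a^8/8! = 10.793749
Σ terms (k=0..8): 1.00000 + 5.06800 + 12.84231 + 21.69495 + 27.48750 + 27.86133 + 23.53353 + 17.03828 + 10.79375 = 147.319641
B = 10.793749/147.319641 = 0.073268

Final: 0.073268


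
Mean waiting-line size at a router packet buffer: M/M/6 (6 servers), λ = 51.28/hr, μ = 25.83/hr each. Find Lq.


a = λ/μ = 1.9853; ρ = a/6 = 0.3309
P₀ = 0.137147
Lq = P₀·a^c·ρ / (c!·(1−ρ)²) = 0.137147·61.22681·0.3309/(720·0.44772)
= 0.008619

Final: 0.008619


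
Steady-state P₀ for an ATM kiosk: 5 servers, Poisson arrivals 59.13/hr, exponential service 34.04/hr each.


a = λ/μ = 59.13/34.04 = 1.7371; ρ = a/c = 0.3474
Σ_{k=0}^{4} a^k/k! (terms k=0..4) = 1.00000 + 1.73707 + 1.50871 + 0.87358 + 0.37937 = 5.49874
Tail: a^5/(5!(1−ρ)) = 15.81582/(120·0.6526) = 0.20196
P₀ = 1/(5.49874 + 0.20196) = 1/5.70070 = 0.175417

Final: 0.175417


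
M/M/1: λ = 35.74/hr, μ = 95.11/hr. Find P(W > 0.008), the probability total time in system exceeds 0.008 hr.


W ~ Exponential(μ−λ) for M/M/1.
μ − λ = 95.11 − 35.74 = 59.3700
P(W > t) = e^{−(μ−λ)t} = e^{−0.4750} = 0.621910

Final: 0.621910


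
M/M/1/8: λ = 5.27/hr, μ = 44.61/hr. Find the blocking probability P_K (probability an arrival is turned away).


ρ = λ/μ = 5.27/44.61 = 0.1181
P_K = (1−ρ)ρ^K/(1−ρ^(K+1)) = (0.8819·0.00000003793)/(1 − 0.000000004481)
= 0.00000003345/1.000000 = 0.00000003345

Final: 0.00000003345


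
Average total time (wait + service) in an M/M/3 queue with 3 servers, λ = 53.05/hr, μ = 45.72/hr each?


a = 1.1603; ρ = 0.3868; P₀ = 0.306929
Lq = P₀·a^c·ρ/(c!(1−ρ)²) = 0.08219
Wq = Lq/λ = 0.08219/53.05 = 0.001549 hr
W = Wq + 1/μ = 0.001549 + 0.02187 = 0.02342 hr

Final: 0.02342 hr


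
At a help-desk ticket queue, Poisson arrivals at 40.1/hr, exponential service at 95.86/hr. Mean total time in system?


W = 1/(μ−λ) = 1/(95.86 − 40.1) = 1/55.76 = 0.01793 hr

Final: 0.01793 hr


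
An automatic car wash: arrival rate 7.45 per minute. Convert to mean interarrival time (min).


Mean interarrival time = 1/λ = 1/7.45 minute = 0.13423 minute
In minutes: 0.13423 × 1 = 0.1342 min

Final: 0.1342 min


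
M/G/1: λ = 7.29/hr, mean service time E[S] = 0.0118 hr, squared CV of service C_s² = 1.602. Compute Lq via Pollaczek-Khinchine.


ρ = λ·E[S] = 7.29·0.0118 = 0.08602
Lq = ρ²(1+C_s²)/(2(1−ρ)) = 0.007400·(1+1.602)/(2·0.9140)
= 0.007400·2.6020/1.8280 = 0.01053

Final: 0.01053


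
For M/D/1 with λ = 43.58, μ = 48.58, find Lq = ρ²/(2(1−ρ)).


ρ = 43.58/48.58 = 0.8971
M/D/1: Lq = ρ²/(2(1−ρ)) = 0.8047/(2·0.1029) = 3.90946

Final: 3.90946


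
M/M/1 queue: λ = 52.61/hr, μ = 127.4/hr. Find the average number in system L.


ρ = λ/μ = 52.61/127.4 = 0.4130
L = ρ/(1−ρ) = 0.4130/(1 − 0.4130) = 0.4130/0.5870 = 0.7034

Final: 0.7034


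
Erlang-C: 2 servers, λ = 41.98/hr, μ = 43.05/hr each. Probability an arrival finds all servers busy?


a = λ/μ = 0.9751; ρ = a/2 = 0.4876
P₀ = 0.344472 (from M/M/c formula)
C(c,a) = [a^c/(c!(1−ρ))]·P₀ = [0.95091/(2·0.5124)]·0.344472
= 0.92785·0.344472 = 0.319617

Final: 0.319617


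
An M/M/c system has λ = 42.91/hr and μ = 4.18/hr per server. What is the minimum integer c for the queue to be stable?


Stability requires cμ > λ ⇔ c > λ/μ.
λ/μ = 42.91/4.18 = 10.2656
Minimum integer c = ⌊10.2656⌋ + 1 = 11
Check: 11·4.18 = 45.98 > 42.91, while 10·4.18 = 41.80 ≤ 42.91

Final: 11 servers


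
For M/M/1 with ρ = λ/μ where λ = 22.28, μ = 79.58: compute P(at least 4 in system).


ρ = 22.28/79.58 = 0.2800
P(N ≥ n) = ρ^n = 0.2800^4 = 0.006144

Final: 0.006144


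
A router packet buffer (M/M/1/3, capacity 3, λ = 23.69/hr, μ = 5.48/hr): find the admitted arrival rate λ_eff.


ρ = 4.3230; P_K = (1−ρ)ρ^3/(1−ρ^4) = 0.770886
λ_eff = λ(1 − P_K) = 23.69·(1 − 0.770886) = 23.69·0.229114 = 5.4277 /hr

Final: 5.4277 /hr


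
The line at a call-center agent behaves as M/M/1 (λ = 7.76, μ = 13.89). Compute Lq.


ρ = 7.76/13.89 = 0.5587
Lq = ρ²/(1−ρ) = 0.3121/0.4413 = 0.7072

Final: 0.7072


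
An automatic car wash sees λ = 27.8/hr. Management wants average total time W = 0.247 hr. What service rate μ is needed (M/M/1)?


W = 1/(μ−λ) ⇒ μ − λ = 1/W = 1/0.247 = 4.0486
μ = λ + 1/W = 27.8 + 4.0486 = 31.8486 per hr

Final: 31.8486 /hr


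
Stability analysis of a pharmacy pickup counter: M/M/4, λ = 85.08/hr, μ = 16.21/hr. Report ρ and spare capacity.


Total capacity cμ = 4·16.21 = 64.84/hr
ρ = λ/(cμ) = 85.08/64.84 = 1.3122
Stable ⇔ ρ < 1: NO
Spare capacity = cμ − λ = 64.84 − 85.08 = -20.24/hr

Final: ρ = 1.3122; unstable; margin = -20.24/hr


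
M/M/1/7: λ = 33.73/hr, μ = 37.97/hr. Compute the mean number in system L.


ρ = 33.73/37.97 = 0.8883
L = ρ[1 − (K+1)ρ^K + Kρ^(K+1)] / [(1−ρ)(1−ρ^(K+1))]
Numerator: 0.8883·(1 − 8·0.436546 + 7·0.387798) = 0.197404
Denominator: (0.1117)·(0.612202) = 0.068363
L = 0.197404/0.068363 = 2.8876

Final: 2.8876


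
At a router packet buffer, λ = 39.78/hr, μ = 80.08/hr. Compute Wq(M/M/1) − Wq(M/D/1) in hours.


ρ = 39.78/80.08 = 0.4968
Wq(M/M/1) = ρ/(μ−λ) = 0.4968/40.30 = 0.01233 hr
Wq(M/D/1) = ρ/(2(μ−λ)) = 0.006163 hr
Savings = 0.01233 − 0.006163 = 0.006163 hr

Final: 0.006163 hr


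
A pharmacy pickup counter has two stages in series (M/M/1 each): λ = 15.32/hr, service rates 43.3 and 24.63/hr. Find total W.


Each node sees arrival rate λ = 15.32/hr (tandem ⇒ throughput preserved).
W₁ = 1/(μ₁−λ) = 1/(43.3−15.32) = 0.03574 hr
W₂ = 1/(μ₂−λ) = 1/(24.63−15.32) = 0.10741 hr
W_total = W₁ + W₂ = 0.03574 + 0.10741 = 0.14315 hr

Final: 0.14315 hr


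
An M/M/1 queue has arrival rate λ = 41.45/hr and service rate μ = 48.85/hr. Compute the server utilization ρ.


ρ = λ/μ = 41.45/48.85 = 0.8485

Final: 0.8485


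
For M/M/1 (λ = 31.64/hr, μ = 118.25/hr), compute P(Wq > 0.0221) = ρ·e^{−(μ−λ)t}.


ρ = 31.64/118.25 = 0.2676
P(Wq > t) = ρ·e^{−(μ−λ)t} = 0.2676·e^{−1.9141}
= 0.2676·0.147477 = 0.039460

Final: 0.039460


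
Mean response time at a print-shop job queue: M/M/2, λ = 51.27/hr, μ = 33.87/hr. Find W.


a = 1.5137; ρ = 0.7569; P₀ = 0.138392
Lq = P₀·a^c·ρ/(c!(1−ρ)²) = 2.03001
Wq = Lq/λ = 2.03001/51.27 = 0.03959 hr
W = Wq + 1/μ = 0.03959 + 0.02952 = 0.06912 hr

Final: 0.06912 hr


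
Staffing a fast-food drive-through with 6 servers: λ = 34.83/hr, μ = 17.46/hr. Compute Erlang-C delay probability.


a = λ/μ = 1.9948; ρ = a/6 = 0.3325
P₀ = 0.135837 (from M/M/c formula)
C(c,a) = [a^c/(c!(1−ρ))]·P₀ = [63.01666/(720·0.6675)]·0.135837
= 0.13112·0.135837 = 0.017810

Final: 0.017810


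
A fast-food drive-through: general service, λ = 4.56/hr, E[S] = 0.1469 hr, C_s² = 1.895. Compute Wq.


ρ = λ·E[S] = 4.56·0.1469 = 0.6699
E[S²] = E[S]²(1+C_s²) = 0.1469²·(1+1.895) = 0.062473
Wq = λ·E[S²]/(2(1−ρ)) = 4.56·0.062473/(2·0.3301) = 0.43145 hr

Final: 0.43145 hr


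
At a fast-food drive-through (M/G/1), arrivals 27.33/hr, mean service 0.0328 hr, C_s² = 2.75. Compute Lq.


ρ = λ·E[S] = 27.33·0.0328 = 0.8964
Lq = ρ²(1+C_s²)/(2(1−ρ)) = 0.8036·(1+2.75)/(2·0.1036)
= 0.8036·3.7500/0.2072 = 14.54685

Final: 14.54685


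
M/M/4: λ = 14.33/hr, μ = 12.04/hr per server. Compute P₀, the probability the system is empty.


a = λ/μ = 14.33/12.04 = 1.1902; ρ = a/c = 0.2975
Σ_{k=0}^{3} a^k/k! (terms k=0..3) = 1.00000 + 1.19020 + 0.70829 + 0.28100 = 3.17949
Tail: a^4/(4!(1−ρ)) = 2.00668/(24·0.7025) = 0.11903
P₀ = 1/(3.17949 + 0.11903) = 1/3.29852 = 0.303167

Final: 0.303167


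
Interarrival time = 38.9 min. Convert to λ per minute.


λ = 1/(interarrival time) in consistent units.
1 minute = 1 min, so λ = 1/38.9 = 0.02571 per minute

Final: 0.02571 /min


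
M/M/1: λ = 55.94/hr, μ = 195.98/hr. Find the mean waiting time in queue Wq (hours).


ρ = 55.94/195.98 = 0.2854
Wq = ρ/(μ−λ) = 0.2854/(195.98 − 55.94) = 0.2854/140.04 = 0.002038 hr

Final: 0.002038 hr
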